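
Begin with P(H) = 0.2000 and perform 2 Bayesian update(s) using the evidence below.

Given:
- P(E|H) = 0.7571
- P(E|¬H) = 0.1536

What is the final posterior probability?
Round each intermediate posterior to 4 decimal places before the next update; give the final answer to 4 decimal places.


Sequential Bayesian updating:

Initial prior: P(H) = 0.2000

Update 1:
  P(E) = 0.7571 × 0.2000 + 0.1536 × 0.8000 = 0.15142000 + 0.12288000 = 0.27430000
  P(H|E) = 0.15142000 / 0.27430000 = 0.5520

Update 2:
  P(E) = 0.7571 × 0.5520 + 0.1536 × 0.4480 = 0.41791920 + 0.06881280 = 0.48673200
  P(H|E) = 0.41791920 / 0.48673200 = 0.8586

Final posterior: 0.8586


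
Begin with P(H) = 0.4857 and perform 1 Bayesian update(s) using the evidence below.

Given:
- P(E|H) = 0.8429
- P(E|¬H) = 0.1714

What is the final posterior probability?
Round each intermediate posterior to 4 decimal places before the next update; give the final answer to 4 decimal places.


Sequential Bayesian updating:

Initial prior: P(H) = 0.4857

Update 1:
  P(E) = 0.8429 × 0.4857 + 0.1714 × 0.5143 = 0.40939653 + 0.08815102 = 0.49754755
  P(H|E) = 0.40939653 / 0.49754755 = 0.8228

Final posterior: 0.8228


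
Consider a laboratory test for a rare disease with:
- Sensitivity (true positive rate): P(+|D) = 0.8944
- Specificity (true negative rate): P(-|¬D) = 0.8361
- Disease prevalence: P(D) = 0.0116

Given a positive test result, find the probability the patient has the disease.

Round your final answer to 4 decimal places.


Let D = has disease, + = positive test

Given:
- P(D) = 0.0116 (prevalence)
- P(+|D) = 0.8944 (sensitivity)
- P(-|¬D) = 0.8361 (specificity)
- P(+|¬D) = 0.1639 (false positive rate = 1 - specificity)

Step 1: Find P(+)
P(+) = P(+|D)P(D) + P(+|¬D)P(¬D)
     = 0.8944 × 0.0116 + 0.1639 × 0.9884
     = 0.01037504 + 0.16199876
     = 0.17237380

Step 2: Apply Bayes' theorem for P(D|+)
P(D|+) = P(+|D)P(D) / P(+)
       = 0.01037504 / 0.17237380
       = 0.0602


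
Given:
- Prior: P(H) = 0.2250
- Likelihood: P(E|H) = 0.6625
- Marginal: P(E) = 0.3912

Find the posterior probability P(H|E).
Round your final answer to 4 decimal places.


Using Bayes' theorem:

P(H|E) = P(E|H) × P(H) / P(E)
       = 0.6625 × 0.2250 / 0.3912
       = 0.14906250 / 0.3912
       = 0.3810

The evidence strengthens our belief in H.
Prior: 0.2250 → Posterior: 0.3810


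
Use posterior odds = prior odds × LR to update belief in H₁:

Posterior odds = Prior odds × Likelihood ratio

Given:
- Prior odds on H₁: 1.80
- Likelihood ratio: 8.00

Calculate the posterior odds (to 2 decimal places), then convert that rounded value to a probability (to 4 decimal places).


Step 1: Calculate posterior odds
Posterior odds = Prior odds × LR
               = 1.80 × 8.00
               = 14.40

Step 2: Convert to probability
P(H₁|E) = Posterior odds / (1 + Posterior odds)
       = 14.40 / (1 + 14.40)
       = 14.40 / 15.40
       = 0.9351

The evidence increased P(H₁) from 0.6429 to 0.9351.


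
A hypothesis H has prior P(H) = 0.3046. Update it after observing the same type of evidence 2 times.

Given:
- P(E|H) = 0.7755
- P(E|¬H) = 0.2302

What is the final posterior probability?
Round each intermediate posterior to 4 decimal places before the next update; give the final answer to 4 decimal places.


Sequential Bayesian updating:

Initial prior: P(H) = 0.3046

Update 1:
  P(E) = 0.7755 × 0.3046 + 0.2302 × 0.6954 = 0.23621730 + 0.16008108 = 0.39629838
  P(H|E) = 0.23621730 / 0.39629838 = 0.5961

Update 2:
  P(E) = 0.7755 × 0.5961 + 0.2302 × 0.4039 = 0.46227555 + 0.09297778 = 0.55525333
  P(H|E) = 0.46227555 / 0.55525333 = 0.8325

Final posterior: 0.8325


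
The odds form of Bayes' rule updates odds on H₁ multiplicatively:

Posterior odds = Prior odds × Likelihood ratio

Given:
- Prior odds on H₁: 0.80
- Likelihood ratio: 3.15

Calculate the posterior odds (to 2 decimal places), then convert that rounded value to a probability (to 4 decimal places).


Step 1: Calculate posterior odds
Posterior odds = Prior odds × LR
               = 0.80 × 3.15
               = 2.52

Step 2: Convert to probability
P(H₁|E) = Posterior odds / (1 + Posterior odds)
       = 2.52 / (1 + 2.52)
       = 2.52 / 3.52
       = 0.7159

The evidence increased P(H₁) from 0.4444 to 0.7159.


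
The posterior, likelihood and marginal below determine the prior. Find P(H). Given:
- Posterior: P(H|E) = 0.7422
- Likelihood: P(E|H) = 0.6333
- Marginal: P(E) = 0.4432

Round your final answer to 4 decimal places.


From Bayes' theorem: P(H|E) = P(E|H) × P(H) / P(E)

Rearranging for P(H):
P(H) = P(H|E) × P(E) / P(E|H)
     = 0.7422 × 0.4432 / 0.6333
     = 0.32894304 / 0.6333
     = 0.5194


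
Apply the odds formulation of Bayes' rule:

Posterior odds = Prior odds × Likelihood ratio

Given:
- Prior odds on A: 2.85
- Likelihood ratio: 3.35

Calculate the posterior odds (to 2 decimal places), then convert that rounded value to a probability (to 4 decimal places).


Step 1: Calculate posterior odds
Posterior odds = Prior odds × LR
               = 2.85 × 3.35
               = 9.55

Step 2: Convert to probability
P(A|E) = Posterior odds / (1 + Posterior odds)
       = 9.55 / (1 + 9.55)
       = 9.55 / 10.55
       = 0.9052

The evidence increased P(A) from 0.7403 to 0.9052.


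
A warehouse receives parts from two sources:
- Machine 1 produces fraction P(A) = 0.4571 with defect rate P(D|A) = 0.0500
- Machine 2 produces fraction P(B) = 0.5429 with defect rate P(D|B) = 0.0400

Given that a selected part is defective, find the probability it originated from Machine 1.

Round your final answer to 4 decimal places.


Let A = from Machine 1, D = defective

Given:
- P(A) = 0.4571, P(B) = 0.5429
- P(D|A) = 0.0500, P(D|B) = 0.0400

Step 1: Find P(D)
P(D) = P(D|A)P(A) + P(D|B)P(B)
     = 0.0500 × 0.4571 + 0.0400 × 0.5429
     = 0.02285500 + 0.02171600
     = 0.04457100

Step 2: Apply Bayes' theorem
P(A|D) = P(D|A)P(A) / P(D)
       = 0.02285500 / 0.04457100
       = 0.5128


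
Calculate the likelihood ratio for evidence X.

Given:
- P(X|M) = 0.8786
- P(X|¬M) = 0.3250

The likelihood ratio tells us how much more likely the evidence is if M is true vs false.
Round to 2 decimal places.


Likelihood Ratio (LR) = P(X|M) / P(X|¬M)

LR = 0.8786 / 0.3250
   = 2.70

The evidence is 2.70 times more likely if M is true than if M is false.
LR > 1, so observing X raises the odds in favor of M.


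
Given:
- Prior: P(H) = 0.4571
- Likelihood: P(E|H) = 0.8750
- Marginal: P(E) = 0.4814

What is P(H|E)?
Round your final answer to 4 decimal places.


Using Bayes' theorem:

P(H|E) = P(E|H) × P(H) / P(E)
       = 0.8750 × 0.4571 / 0.4814
       = 0.39996250 / 0.4814
       = 0.8308

The evidence strengthens our belief in H.
Prior: 0.4571 → Posterior: 0.8308


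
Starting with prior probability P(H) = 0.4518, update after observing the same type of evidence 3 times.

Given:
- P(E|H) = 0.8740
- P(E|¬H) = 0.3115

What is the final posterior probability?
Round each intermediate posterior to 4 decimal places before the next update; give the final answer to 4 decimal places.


Sequential Bayesian updating:

Initial prior: P(H) = 0.4518

Update 1:
  P(E) = 0.8740 × 0.4518 + 0.3115 × 0.5482 = 0.39487320 + 0.17076430 = 0.56563750
  P(H|E) = 0.39487320 / 0.56563750 = 0.6981

Update 2:
  P(E) = 0.8740 × 0.6981 + 0.3115 × 0.3019 = 0.61013940 + 0.09404185 = 0.70418125
  P(H|E) = 0.61013940 / 0.70418125 = 0.8665

Update 3:
  P(E) = 0.8740 × 0.8665 + 0.3115 × 0.1335 = 0.75732100 + 0.04158525 = 0.79890625
  P(H|E) = 0.75732100 / 0.79890625 = 0.9479

Final posterior: 0.9479


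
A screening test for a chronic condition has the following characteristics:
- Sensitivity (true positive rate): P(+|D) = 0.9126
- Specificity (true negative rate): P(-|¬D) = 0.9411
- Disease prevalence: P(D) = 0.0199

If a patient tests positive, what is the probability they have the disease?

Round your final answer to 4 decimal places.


Let D = has disease, + = positive test

Given:
- P(D) = 0.0199 (prevalence)
- P(+|D) = 0.9126 (sensitivity)
- P(-|¬D) = 0.9411 (specificity)
- P(+|¬D) = 0.0589 (false positive rate = 1 - specificity)

Step 1: Find P(+)
P(+) = P(+|D)P(D) + P(+|¬D)P(¬D)
     = 0.9126 × 0.0199 + 0.0589 × 0.9801
     = 0.01816074 + 0.05772789
     = 0.07588863

Step 2: Apply Bayes' theorem for P(D|+)
P(D|+) = P(+|D)P(D) / P(+)
       = 0.01816074 / 0.07588863
       = 0.2393


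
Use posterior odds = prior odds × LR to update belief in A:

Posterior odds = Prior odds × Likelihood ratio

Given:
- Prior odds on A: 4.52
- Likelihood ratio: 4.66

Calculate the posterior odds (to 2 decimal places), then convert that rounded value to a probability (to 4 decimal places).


Step 1: Calculate posterior odds
Posterior odds = Prior odds × LR
               = 4.52 × 4.66
               = 21.06

Step 2: Convert to probability
P(A|E) = Posterior odds / (1 + Posterior odds)
       = 21.06 / (1 + 21.06)
       = 21.06 / 22.06
       = 0.9547

The evidence increased P(A) from 0.8188 to 0.9547.


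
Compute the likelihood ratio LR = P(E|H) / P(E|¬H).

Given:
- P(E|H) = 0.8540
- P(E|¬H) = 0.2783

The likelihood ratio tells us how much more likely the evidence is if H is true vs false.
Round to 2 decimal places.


Likelihood Ratio (LR) = P(E|H) / P(E|¬H)

LR = 0.8540 / 0.2783
   = 3.07

The evidence is 3.07 times more likely if H is true than if H is false.
LR > 1, so observing E raises the odds in favor of H.


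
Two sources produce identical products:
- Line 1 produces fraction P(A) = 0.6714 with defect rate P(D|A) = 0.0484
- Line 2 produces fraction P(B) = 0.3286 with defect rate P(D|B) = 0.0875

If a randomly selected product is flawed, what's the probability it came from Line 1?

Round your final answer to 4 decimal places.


Let A = from Line 1, D = flawed

Given:
- P(A) = 0.6714, P(B) = 0.3286
- P(D|A) = 0.0484, P(D|B) = 0.0875

Step 1: Find P(D)
P(D) = P(D|A)P(A) + P(D|B)P(B)
     = 0.0484 × 0.6714 + 0.0875 × 0.3286
     = 0.03249576 + 0.02875250
     = 0.06124826

Step 2: Apply Bayes' theorem
P(A|D) = P(D|A)P(A) / P(D)
       = 0.03249576 / 0.06124826
       = 0.5306


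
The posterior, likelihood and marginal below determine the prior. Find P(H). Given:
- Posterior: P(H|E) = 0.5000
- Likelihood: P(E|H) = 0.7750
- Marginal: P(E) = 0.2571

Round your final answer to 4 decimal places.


From Bayes' theorem: P(H|E) = P(E|H) × P(H) / P(E)

Rearranging for P(H):
P(H) = P(H|E) × P(E) / P(E|H)
     = 0.5000 × 0.2571 / 0.7750
     = 0.12855000 / 0.7750
     = 0.1659


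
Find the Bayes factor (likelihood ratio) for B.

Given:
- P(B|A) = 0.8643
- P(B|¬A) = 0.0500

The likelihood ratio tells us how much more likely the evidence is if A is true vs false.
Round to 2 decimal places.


Likelihood Ratio (LR) = P(B|A) / P(B|¬A)

LR = 0.8643 / 0.0500
   = 17.29

The evidence is 17.29 times more likely if A is true than if A is false.
LR > 1, so observing B raises the odds in favor of A.


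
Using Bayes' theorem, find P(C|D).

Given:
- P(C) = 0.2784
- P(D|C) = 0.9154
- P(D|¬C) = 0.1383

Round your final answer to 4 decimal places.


Bayes' theorem: P(C|D) = P(D|C) × P(C) / P(D)

Step 1: Calculate P(D) using law of total probability
P(D) = P(D|C)P(C) + P(D|¬C)P(¬C)
     = 0.9154 × 0.2784 + 0.1383 × 0.7216
     = 0.25484736 + 0.09979728
     = 0.35464464

Step 2: Apply Bayes' theorem
P(C|D) = P(D|C) × P(C) / P(D)
       = 0.25484736 / 0.35464464
       = 0.7186


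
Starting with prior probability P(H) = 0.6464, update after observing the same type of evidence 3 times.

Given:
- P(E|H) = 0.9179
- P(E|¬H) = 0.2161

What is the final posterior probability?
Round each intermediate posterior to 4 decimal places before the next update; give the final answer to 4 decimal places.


Sequential Bayesian updating:

Initial prior: P(H) = 0.6464

Update 1:
  P(E) = 0.9179 × 0.6464 + 0.2161 × 0.3536 = 0.59333056 + 0.07641296 = 0.66974352
  P(H|E) = 0.59333056 / 0.66974352 = 0.8859

Update 2:
  P(E) = 0.9179 × 0.8859 + 0.2161 × 0.1141 = 0.81316761 + 0.02465701 = 0.83782462
  P(H|E) = 0.81316761 / 0.83782462 = 0.9706

Update 3:
  P(E) = 0.9179 × 0.9706 + 0.2161 × 0.0294 = 0.89091374 + 0.00635334 = 0.89726708
  P(H|E) = 0.89091374 / 0.89726708 = 0.9929

Final posterior: 0.9929


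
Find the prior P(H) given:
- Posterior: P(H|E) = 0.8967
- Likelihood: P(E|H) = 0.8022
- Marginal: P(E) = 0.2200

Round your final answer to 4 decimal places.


From Bayes' theorem: P(H|E) = P(E|H) × P(H) / P(E)

Rearranging for P(H):
P(H) = P(H|E) × P(E) / P(E|H)
     = 0.8967 × 0.2200 / 0.8022
     = 0.19727400 / 0.8022
     = 0.2459


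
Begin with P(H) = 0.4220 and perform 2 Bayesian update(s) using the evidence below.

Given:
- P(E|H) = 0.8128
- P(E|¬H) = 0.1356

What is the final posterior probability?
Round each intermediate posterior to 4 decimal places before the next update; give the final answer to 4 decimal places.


Sequential Bayesian updating:

Initial prior: P(H) = 0.4220

Update 1:
  P(E) = 0.8128 × 0.4220 + 0.1356 × 0.5780 = 0.34300160 + 0.07837680 = 0.42137840
  P(H|E) = 0.34300160 / 0.42137840 = 0.8140

Update 2:
  P(E) = 0.8128 × 0.8140 + 0.1356 × 0.1860 = 0.66161920 + 0.02522160 = 0.68684080
  P(H|E) = 0.66161920 / 0.68684080 = 0.9633

Final posterior: 0.9633


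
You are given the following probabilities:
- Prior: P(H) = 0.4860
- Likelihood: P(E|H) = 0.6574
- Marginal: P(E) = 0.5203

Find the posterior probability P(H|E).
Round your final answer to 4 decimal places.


Using Bayes' theorem:

P(H|E) = P(E|H) × P(H) / P(E)
       = 0.6574 × 0.4860 / 0.5203
       = 0.31949640 / 0.5203
       = 0.6141

The evidence strengthens our belief in H.
Prior: 0.4860 → Posterior: 0.6141


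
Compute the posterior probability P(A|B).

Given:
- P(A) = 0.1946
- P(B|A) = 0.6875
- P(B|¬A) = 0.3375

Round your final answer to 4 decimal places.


Bayes' theorem: P(A|B) = P(B|A) × P(A) / P(B)

Step 1: Calculate P(B) using law of total probability
P(B) = P(B|A)P(A) + P(B|¬A)P(¬A)
     = 0.6875 × 0.1946 + 0.3375 × 0.8054
     = 0.13378750 + 0.27182250
     = 0.40561000

Step 2: Apply Bayes' theorem
P(A|B) = P(B|A) × P(A) / P(B)
       = 0.13378750 / 0.40561000
       = 0.3298


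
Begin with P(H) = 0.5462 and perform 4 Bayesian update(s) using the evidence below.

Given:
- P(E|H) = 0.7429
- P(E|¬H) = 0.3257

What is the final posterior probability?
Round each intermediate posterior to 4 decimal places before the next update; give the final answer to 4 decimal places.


Sequential Bayesian updating:

Initial prior: P(H) = 0.5462

Update 1:
  P(E) = 0.7429 × 0.5462 + 0.3257 × 0.4538 = 0.40577198 + 0.14780266 = 0.55357464
  P(H|E) = 0.40577198 / 0.55357464 = 0.7330

Update 2:
  P(E) = 0.7429 × 0.7330 + 0.3257 × 0.2670 = 0.54454570 + 0.08696190 = 0.63150760
  P(H|E) = 0.54454570 / 0.63150760 = 0.8623

Update 3:
  P(E) = 0.7429 × 0.8623 + 0.3257 × 0.1377 = 0.64060267 + 0.04484889 = 0.68545156
  P(H|E) = 0.64060267 / 0.68545156 = 0.9346

Update 4:
  P(E) = 0.7429 × 0.9346 + 0.3257 × 0.0654 = 0.69431434 + 0.02130078 = 0.71561512
  P(H|E) = 0.69431434 / 0.71561512 = 0.9702

Final posterior: 0.9702


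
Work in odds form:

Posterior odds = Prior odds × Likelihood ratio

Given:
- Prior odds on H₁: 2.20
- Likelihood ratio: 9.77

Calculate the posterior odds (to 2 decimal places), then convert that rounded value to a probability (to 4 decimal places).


Step 1: Calculate posterior odds
Posterior odds = Prior odds × LR
               = 2.20 × 9.77
               = 21.49

Step 2: Convert to probability
P(H₁|E) = Posterior odds / (1 + Posterior odds)
       = 21.49 / (1 + 21.49)
       = 21.49 / 22.49
       = 0.9555

The evidence increased P(H₁) from 0.6875 to 0.9555.


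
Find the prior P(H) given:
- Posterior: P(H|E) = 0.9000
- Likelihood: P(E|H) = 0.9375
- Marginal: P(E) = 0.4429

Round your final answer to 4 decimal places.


From Bayes' theorem: P(H|E) = P(E|H) × P(H) / P(E)

Rearranging for P(H):
P(H) = P(H|E) × P(E) / P(E|H)
     = 0.9000 × 0.4429 / 0.9375
     = 0.39861000 / 0.9375
     = 0.4252


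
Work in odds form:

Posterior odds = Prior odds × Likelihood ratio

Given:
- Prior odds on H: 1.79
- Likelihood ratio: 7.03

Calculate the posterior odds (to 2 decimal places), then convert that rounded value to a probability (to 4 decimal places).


Step 1: Calculate posterior odds
Posterior odds = Prior odds × LR
               = 1.79 × 7.03
               = 12.58

Step 2: Convert to probability
P(H|E) = Posterior odds / (1 + Posterior odds)
       = 12.58 / (1 + 12.58)
       = 12.58 / 13.58
       = 0.9264

The evidence increased P(H) from 0.6416 to 0.9264.


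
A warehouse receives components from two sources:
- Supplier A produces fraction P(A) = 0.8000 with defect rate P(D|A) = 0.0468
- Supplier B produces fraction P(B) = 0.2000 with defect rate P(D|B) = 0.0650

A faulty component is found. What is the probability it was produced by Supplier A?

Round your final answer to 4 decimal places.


Let A = from Supplier A, D = faulty

Given:
- P(A) = 0.8000, P(B) = 0.2000
- P(D|A) = 0.0468, P(D|B) = 0.0650

Step 1: Find P(D)
P(D) = P(D|A)P(A) + P(D|B)P(B)
     = 0.0468 × 0.8000 + 0.0650 × 0.2000
     = 0.03744000 + 0.01300000
     = 0.05044000

Step 2: Apply Bayes' theorem
P(A|D) = P(D|A)P(A) / P(D)
       = 0.03744000 / 0.05044000
       = 0.7423


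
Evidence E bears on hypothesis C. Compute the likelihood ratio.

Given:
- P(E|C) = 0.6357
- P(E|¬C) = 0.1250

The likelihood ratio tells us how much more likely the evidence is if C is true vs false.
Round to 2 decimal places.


Likelihood Ratio (LR) = P(E|C) / P(E|¬C)

LR = 0.6357 / 0.1250
   = 5.09

The evidence is 5.09 times more likely if C is true than if C is false.
Since LR > 1, the evidence supports C over ¬C.


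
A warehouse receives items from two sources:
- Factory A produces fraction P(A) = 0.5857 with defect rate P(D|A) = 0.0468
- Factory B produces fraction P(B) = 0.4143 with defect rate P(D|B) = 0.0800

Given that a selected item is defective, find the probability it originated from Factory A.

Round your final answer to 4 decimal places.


Let A = from Factory A, D = defective

Given:
- P(A) = 0.5857, P(B) = 0.4143
- P(D|A) = 0.0468, P(D|B) = 0.0800

Step 1: Find P(D)
P(D) = P(D|A)P(A) + P(D|B)P(B)
     = 0.0468 × 0.5857 + 0.0800 × 0.4143
     = 0.02741076 + 0.03314400
     = 0.06055476

Step 2: Apply Bayes' theorem
P(A|D) = P(D|A)P(A) / P(D)
       = 0.02741076 / 0.06055476
       = 0.4527


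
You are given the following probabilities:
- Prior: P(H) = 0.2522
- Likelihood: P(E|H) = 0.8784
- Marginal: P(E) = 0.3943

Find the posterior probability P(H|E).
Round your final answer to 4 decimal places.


Using Bayes' theorem:

P(H|E) = P(E|H) × P(H) / P(E)
       = 0.8784 × 0.2522 / 0.3943
       = 0.22153248 / 0.3943
       = 0.5618

The evidence strengthens our belief in H.
Prior: 0.2522 → Posterior: 0.5618


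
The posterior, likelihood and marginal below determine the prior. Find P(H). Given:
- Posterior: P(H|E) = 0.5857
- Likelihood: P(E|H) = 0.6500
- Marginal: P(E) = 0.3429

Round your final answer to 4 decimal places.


From Bayes' theorem: P(H|E) = P(E|H) × P(H) / P(E)

Rearranging for P(H):
P(H) = P(H|E) × P(E) / P(E|H)
     = 0.5857 × 0.3429 / 0.6500
     = 0.20083653 / 0.6500
     = 0.3090


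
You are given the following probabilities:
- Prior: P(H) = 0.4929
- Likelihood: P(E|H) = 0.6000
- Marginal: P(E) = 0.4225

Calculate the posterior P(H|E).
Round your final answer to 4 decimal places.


Using Bayes' theorem:

P(H|E) = P(E|H) × P(H) / P(E)
       = 0.6000 × 0.4929 / 0.4225
       = 0.29574000 / 0.4225
       = 0.7000

The evidence strengthens our belief in H.
Prior: 0.4929 → Posterior: 0.7000


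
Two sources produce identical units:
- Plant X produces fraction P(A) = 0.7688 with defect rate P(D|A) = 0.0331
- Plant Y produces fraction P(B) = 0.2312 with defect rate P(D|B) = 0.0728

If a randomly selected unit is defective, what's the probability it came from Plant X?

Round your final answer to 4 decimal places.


Let A = from Plant X, D = defective

Given:
- P(A) = 0.7688, P(B) = 0.2312
- P(D|A) = 0.0331, P(D|B) = 0.0728

Step 1: Find P(D)
P(D) = P(D|A)P(A) + P(D|B)P(B)
     = 0.0331 × 0.7688 + 0.0728 × 0.2312
     = 0.02544728 + 0.01683136
     = 0.04227864

Step 2: Apply Bayes' theorem
P(A|D) = P(D|A)P(A) / P(D)
       = 0.02544728 / 0.04227864
       = 0.6019


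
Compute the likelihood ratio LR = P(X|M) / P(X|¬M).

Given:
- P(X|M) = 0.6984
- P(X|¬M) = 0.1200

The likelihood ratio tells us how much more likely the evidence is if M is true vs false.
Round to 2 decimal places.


Likelihood Ratio (LR) = P(X|M) / P(X|¬M)

LR = 0.6984 / 0.1200
   = 5.82

The evidence is 5.82 times more likely if M is true than if M is false.
Because LR exceeds 1, X is evidence for M.


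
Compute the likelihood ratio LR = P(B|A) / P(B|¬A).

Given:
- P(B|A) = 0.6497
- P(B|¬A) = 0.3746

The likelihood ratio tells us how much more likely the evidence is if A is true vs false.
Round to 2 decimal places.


Likelihood Ratio (LR) = P(B|A) / P(B|¬A)

LR = 0.6497 / 0.3746
   = 1.73

The evidence is 1.73 times more likely if A is true than if A is false.
Since LR > 1, the evidence supports A over ¬A.


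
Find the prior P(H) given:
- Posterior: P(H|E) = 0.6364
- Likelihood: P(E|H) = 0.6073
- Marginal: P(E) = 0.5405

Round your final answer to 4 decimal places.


From Bayes' theorem: P(H|E) = P(E|H) × P(H) / P(E)

Rearranging for P(H):
P(H) = P(H|E) × P(E) / P(E|H)
     = 0.6364 × 0.5405 / 0.6073
     = 0.34397420 / 0.6073
     = 0.5664


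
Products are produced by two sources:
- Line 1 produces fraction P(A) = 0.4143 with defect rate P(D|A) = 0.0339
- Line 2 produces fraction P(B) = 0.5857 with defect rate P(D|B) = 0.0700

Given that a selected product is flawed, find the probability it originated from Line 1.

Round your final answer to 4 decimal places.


Let A = from Line 1, D = flawed

Given:
- P(A) = 0.4143, P(B) = 0.5857
- P(D|A) = 0.0339, P(D|B) = 0.0700

Step 1: Find P(D)
P(D) = P(D|A)P(A) + P(D|B)P(B)
     = 0.0339 × 0.4143 + 0.0700 × 0.5857
     = 0.01404477 + 0.04099900
     = 0.05504377

Step 2: Apply Bayes' theorem
P(A|D) = P(D|A)P(A) / P(D)
       = 0.01404477 / 0.05504377
       = 0.2552


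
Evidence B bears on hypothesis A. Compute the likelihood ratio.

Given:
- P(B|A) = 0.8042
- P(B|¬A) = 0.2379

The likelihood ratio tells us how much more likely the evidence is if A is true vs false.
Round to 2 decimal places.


Likelihood Ratio (LR) = P(B|A) / P(B|¬A)

LR = 0.8042 / 0.2379
   = 3.38

The evidence is 3.38 times more likely if A is true than if A is false.
LR > 1, so observing B raises the odds in favor of A.


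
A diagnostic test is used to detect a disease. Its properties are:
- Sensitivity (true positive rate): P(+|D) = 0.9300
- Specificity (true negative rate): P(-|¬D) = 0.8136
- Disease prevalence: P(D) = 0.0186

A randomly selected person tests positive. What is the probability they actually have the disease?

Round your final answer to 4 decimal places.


Let D = has disease, + = positive test

Given:
- P(D) = 0.0186 (prevalence)
- P(+|D) = 0.9300 (sensitivity)
- P(-|¬D) = 0.8136 (specificity)
- P(+|¬D) = 0.1864 (false positive rate = 1 - specificity)

Step 1: Find P(+)
P(+) = P(+|D)P(D) + P(+|¬D)P(¬D)
     = 0.9300 × 0.0186 + 0.1864 × 0.9814
     = 0.01729800 + 0.18293296
     = 0.20023096

Step 2: Apply Bayes' theorem for P(D|+)
P(D|+) = P(+|D)P(D) / P(+)
       = 0.01729800 / 0.20023096
       = 0.0864


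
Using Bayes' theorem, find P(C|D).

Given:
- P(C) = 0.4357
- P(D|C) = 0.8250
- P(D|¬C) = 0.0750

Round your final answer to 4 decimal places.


Bayes' theorem: P(C|D) = P(D|C) × P(C) / P(D)

Step 1: Calculate P(D) using law of total probability
P(D) = P(D|C)P(C) + P(D|¬C)P(¬C)
     = 0.8250 × 0.4357 + 0.0750 × 0.5643
     = 0.35945250 + 0.04232250
     = 0.40177500

Step 2: Apply Bayes' theorem
P(C|D) = P(D|C) × P(C) / P(D)
       = 0.35945250 / 0.40177500
       = 0.8947


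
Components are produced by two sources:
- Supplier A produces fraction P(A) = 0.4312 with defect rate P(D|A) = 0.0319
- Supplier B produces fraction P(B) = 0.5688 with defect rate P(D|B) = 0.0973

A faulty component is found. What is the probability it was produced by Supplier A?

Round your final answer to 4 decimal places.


Let A = from Supplier A, D = faulty

Given:
- P(A) = 0.4312, P(B) = 0.5688
- P(D|A) = 0.0319, P(D|B) = 0.0973

Step 1: Find P(D)
P(D) = P(D|A)P(A) + P(D|B)P(B)
     = 0.0319 × 0.4312 + 0.0973 × 0.5688
     = 0.01375528 + 0.05534424
     = 0.06909952

Step 2: Apply Bayes' theorem
P(A|D) = P(D|A)P(A) / P(D)
       = 0.01375528 / 0.06909952
       = 0.1991


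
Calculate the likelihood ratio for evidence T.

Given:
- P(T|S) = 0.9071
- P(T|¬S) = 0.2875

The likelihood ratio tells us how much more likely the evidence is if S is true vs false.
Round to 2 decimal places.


Likelihood Ratio (LR) = P(T|S) / P(T|¬S)

LR = 0.9071 / 0.2875
   = 3.16

The evidence is 3.16 times more likely if S is true than if S is false.
LR > 1, so observing T raises the odds in favor of S.


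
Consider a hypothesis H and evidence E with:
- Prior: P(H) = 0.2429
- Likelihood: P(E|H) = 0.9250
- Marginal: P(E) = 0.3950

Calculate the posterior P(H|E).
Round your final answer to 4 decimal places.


Using Bayes' theorem:

P(H|E) = P(E|H) × P(H) / P(E)
       = 0.9250 × 0.2429 / 0.3950
       = 0.22468250 / 0.3950
       = 0.5688

The evidence strengthens our belief in H.
Prior: 0.2429 → Posterior: 0.5688


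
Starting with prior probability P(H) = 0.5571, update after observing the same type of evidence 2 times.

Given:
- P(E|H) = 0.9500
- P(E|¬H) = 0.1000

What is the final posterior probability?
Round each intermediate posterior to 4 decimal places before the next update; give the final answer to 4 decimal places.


Sequential Bayesian updating:

Initial prior: P(H) = 0.5571

Update 1:
  P(E) = 0.9500 × 0.5571 + 0.1000 × 0.4429 = 0.52924500 + 0.04429000 = 0.57353500
  P(H|E) = 0.52924500 / 0.57353500 = 0.9228

Update 2:
  P(E) = 0.9500 × 0.9228 + 0.1000 × 0.0772 = 0.87666000 + 0.00772000 = 0.88438000
  P(H|E) = 0.87666000 / 0.88438000 = 0.9913

Final posterior: 0.9913


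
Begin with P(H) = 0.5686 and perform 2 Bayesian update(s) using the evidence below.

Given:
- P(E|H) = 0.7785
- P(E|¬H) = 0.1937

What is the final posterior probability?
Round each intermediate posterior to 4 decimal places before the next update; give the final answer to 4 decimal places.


Sequential Bayesian updating:

Initial prior: P(H) = 0.5686

Update 1:
  P(E) = 0.7785 × 0.5686 + 0.1937 × 0.4314 = 0.44265510 + 0.08356218 = 0.52621728
  P(H|E) = 0.44265510 / 0.52621728 = 0.8412

Update 2:
  P(E) = 0.7785 × 0.8412 + 0.1937 × 0.1588 = 0.65487420 + 0.03075956 = 0.68563376
  P(H|E) = 0.65487420 / 0.68563376 = 0.9551

Final posterior: 0.9551


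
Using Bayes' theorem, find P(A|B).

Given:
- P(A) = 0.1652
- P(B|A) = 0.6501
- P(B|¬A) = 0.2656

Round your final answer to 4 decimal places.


Bayes' theorem: P(A|B) = P(B|A) × P(A) / P(B)

Step 1: Calculate P(B) using law of total probability
P(B) = P(B|A)P(A) + P(B|¬A)P(¬A)
     = 0.6501 × 0.1652 + 0.2656 × 0.8348
     = 0.10739652 + 0.22172288
     = 0.32911940

Step 2: Apply Bayes' theorem
P(A|B) = P(B|A) × P(A) / P(B)
       = 0.10739652 / 0.32911940
       = 0.3263


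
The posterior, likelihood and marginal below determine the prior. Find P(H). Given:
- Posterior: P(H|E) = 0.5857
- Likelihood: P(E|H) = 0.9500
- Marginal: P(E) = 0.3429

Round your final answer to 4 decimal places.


From Bayes' theorem: P(H|E) = P(E|H) × P(H) / P(E)

Rearranging for P(H):
P(H) = P(H|E) × P(E) / P(E|H)
     = 0.5857 × 0.3429 / 0.9500
     = 0.20083653 / 0.9500
     = 0.2114


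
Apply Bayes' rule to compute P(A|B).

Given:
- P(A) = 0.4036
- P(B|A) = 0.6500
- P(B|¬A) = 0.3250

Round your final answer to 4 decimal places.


Bayes' theorem: P(A|B) = P(B|A) × P(A) / P(B)

Step 1: Calculate P(B) using law of total probability
P(B) = P(B|A)P(A) + P(B|¬A)P(¬A)
     = 0.6500 × 0.4036 + 0.3250 × 0.5964
     = 0.26234000 + 0.19383000
     = 0.45617000

Step 2: Apply Bayes' theorem
P(A|B) = P(B|A) × P(A) / P(B)
       = 0.26234000 / 0.45617000
       = 0.5751


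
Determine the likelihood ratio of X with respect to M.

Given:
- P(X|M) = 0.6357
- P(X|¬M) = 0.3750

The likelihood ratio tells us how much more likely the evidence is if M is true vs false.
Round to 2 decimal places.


Likelihood Ratio (LR) = P(X|M) / P(X|¬M)

LR = 0.6357 / 0.3750
   = 1.70

The evidence is 1.70 times more likely if M is true than if M is false.
Because LR exceeds 1, X is evidence for M.


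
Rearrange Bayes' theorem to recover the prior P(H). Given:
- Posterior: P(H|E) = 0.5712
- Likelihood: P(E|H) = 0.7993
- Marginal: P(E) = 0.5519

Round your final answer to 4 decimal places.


From Bayes' theorem: P(H|E) = P(E|H) × P(H) / P(E)

Rearranging for P(H):
P(H) = P(H|E) × P(E) / P(E|H)
     = 0.5712 × 0.5519 / 0.7993
     = 0.31524528 / 0.7993
     = 0.3944


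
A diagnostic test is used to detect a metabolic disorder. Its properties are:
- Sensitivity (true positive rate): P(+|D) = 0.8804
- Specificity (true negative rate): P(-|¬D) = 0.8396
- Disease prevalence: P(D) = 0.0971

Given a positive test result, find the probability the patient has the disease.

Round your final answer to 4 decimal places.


Let D = has disease, + = positive test

Given:
- P(D) = 0.0971 (prevalence)
- P(+|D) = 0.8804 (sensitivity)
- P(-|¬D) = 0.8396 (specificity)
- P(+|¬D) = 0.1604 (false positive rate = 1 - specificity)

Step 1: Find P(+)
P(+) = P(+|D)P(D) + P(+|¬D)P(¬D)
     = 0.8804 × 0.0971 + 0.1604 × 0.9029
     = 0.08548684 + 0.14482516
     = 0.23031200

Step 2: Apply Bayes' theorem for P(D|+)
P(D|+) = P(+|D)P(D) / P(+)
       = 0.08548684 / 0.23031200
       = 0.3712


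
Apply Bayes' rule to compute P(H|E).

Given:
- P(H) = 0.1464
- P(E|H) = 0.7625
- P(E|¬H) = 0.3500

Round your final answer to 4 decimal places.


Bayes' theorem: P(H|E) = P(E|H) × P(H) / P(E)

Step 1: Calculate P(E) using law of total probability
P(E) = P(E|H)P(H) + P(E|¬H)P(¬H)
     = 0.7625 × 0.1464 + 0.3500 × 0.8536
     = 0.11163000 + 0.29876000
     = 0.41039000

Step 2: Apply Bayes' theorem
P(H|E) = P(E|H) × P(H) / P(E)
       = 0.11163000 / 0.41039000
       = 0.2720


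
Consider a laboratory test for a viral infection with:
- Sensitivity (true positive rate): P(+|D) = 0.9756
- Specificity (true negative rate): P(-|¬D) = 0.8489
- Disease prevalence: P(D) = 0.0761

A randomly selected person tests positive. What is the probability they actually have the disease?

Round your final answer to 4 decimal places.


Let D = has disease, + = positive test

Given:
- P(D) = 0.0761 (prevalence)
- P(+|D) = 0.9756 (sensitivity)
- P(-|¬D) = 0.8489 (specificity)
- P(+|¬D) = 0.1511 (false positive rate = 1 - specificity)

Step 1: Find P(+)
P(+) = P(+|D)P(D) + P(+|¬D)P(¬D)
     = 0.9756 × 0.0761 + 0.1511 × 0.9239
     = 0.07424316 + 0.13960129
     = 0.21384445

Step 2: Apply Bayes' theorem for P(D|+)
P(D|+) = P(+|D)P(D) / P(+)
       = 0.07424316 / 0.21384445
       = 0.3472


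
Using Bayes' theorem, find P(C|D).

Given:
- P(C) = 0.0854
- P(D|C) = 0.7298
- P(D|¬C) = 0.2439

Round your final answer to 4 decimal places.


Bayes' theorem: P(C|D) = P(D|C) × P(C) / P(D)

Step 1: Calculate P(D) using law of total probability
P(D) = P(D|C)P(C) + P(D|¬C)P(¬C)
     = 0.7298 × 0.0854 + 0.2439 × 0.9146
     = 0.06232492 + 0.22307094
     = 0.28539586

Step 2: Apply Bayes' theorem
P(C|D) = P(D|C) × P(C) / P(D)
       = 0.06232492 / 0.28539586
       = 0.2184


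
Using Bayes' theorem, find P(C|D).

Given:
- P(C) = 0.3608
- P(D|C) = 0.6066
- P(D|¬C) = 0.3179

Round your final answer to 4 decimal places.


Bayes' theorem: P(C|D) = P(D|C) × P(C) / P(D)

Step 1: Calculate P(D) using law of total probability
P(D) = P(D|C)P(C) + P(D|¬C)P(¬C)
     = 0.6066 × 0.3608 + 0.3179 × 0.6392
     = 0.21886128 + 0.20320168
     = 0.42206296

Step 2: Apply Bayes' theorem
P(C|D) = P(D|C) × P(C) / P(D)
       = 0.21886128 / 0.42206296
       = 0.5186


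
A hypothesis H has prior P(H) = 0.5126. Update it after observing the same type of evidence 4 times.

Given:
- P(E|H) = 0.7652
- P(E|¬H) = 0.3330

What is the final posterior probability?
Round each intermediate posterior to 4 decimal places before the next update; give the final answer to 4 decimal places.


Sequential Bayesian updating:

Initial prior: P(H) = 0.5126

Update 1:
  P(E) = 0.7652 × 0.5126 + 0.3330 × 0.4874 = 0.39224152 + 0.16230420 = 0.55454572
  P(H|E) = 0.39224152 / 0.55454572 = 0.7073

Update 2:
  P(E) = 0.7652 × 0.7073 + 0.3330 × 0.2927 = 0.54122596 + 0.09746910 = 0.63869506
  P(H|E) = 0.54122596 / 0.63869506 = 0.8474

Update 3:
  P(E) = 0.7652 × 0.8474 + 0.3330 × 0.1526 = 0.64843048 + 0.05081580 = 0.69924628
  P(H|E) = 0.64843048 / 0.69924628 = 0.9273

Update 4:
  P(E) = 0.7652 × 0.9273 + 0.3330 × 0.0727 = 0.70956996 + 0.02420910 = 0.73377906
  P(H|E) = 0.70956996 / 0.73377906 = 0.9670

Final posterior: 0.9670


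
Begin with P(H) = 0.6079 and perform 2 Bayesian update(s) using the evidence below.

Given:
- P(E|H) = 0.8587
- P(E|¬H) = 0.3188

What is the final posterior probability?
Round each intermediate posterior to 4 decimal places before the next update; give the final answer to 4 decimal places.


Sequential Bayesian updating:

Initial prior: P(H) = 0.6079

Update 1:
  P(E) = 0.8587 × 0.6079 + 0.3188 × 0.3921 = 0.52200373 + 0.12500148 = 0.64700521
  P(H|E) = 0.52200373 / 0.64700521 = 0.8068

Update 2:
  P(E) = 0.8587 × 0.8068 + 0.3188 × 0.1932 = 0.69279916 + 0.06159216 = 0.75439132
  P(H|E) = 0.69279916 / 0.75439132 = 0.9184

Final posterior: 0.9184


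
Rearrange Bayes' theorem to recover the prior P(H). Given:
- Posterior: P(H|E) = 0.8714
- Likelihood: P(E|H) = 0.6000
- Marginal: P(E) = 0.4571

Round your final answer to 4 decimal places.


From Bayes' theorem: P(H|E) = P(E|H) × P(H) / P(E)

Rearranging for P(H):
P(H) = P(H|E) × P(E) / P(E|H)
     = 0.8714 × 0.4571 / 0.6000
     = 0.39831694 / 0.6000
     = 0.6639


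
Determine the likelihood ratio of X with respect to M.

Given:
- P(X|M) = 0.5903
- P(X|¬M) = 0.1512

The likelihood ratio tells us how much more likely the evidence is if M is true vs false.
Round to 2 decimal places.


Likelihood Ratio (LR) = P(X|M) / P(X|¬M)

LR = 0.5903 / 0.1512
   = 3.90

The evidence is 3.90 times more likely if M is true than if M is false.
Since LR > 1, the evidence supports M over ¬M.


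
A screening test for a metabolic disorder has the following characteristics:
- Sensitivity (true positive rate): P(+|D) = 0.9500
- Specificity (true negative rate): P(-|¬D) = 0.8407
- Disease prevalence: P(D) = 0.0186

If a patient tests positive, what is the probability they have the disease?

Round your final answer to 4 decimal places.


Let D = has disease, + = positive test

Given:
- P(D) = 0.0186 (prevalence)
- P(+|D) = 0.9500 (sensitivity)
- P(-|¬D) = 0.8407 (specificity)
- P(+|¬D) = 0.1593 (false positive rate = 1 - specificity)

Step 1: Find P(+)
P(+) = P(+|D)P(D) + P(+|¬D)P(¬D)
     = 0.9500 × 0.0186 + 0.1593 × 0.9814
     = 0.01767000 + 0.15633702
     = 0.17400702

Step 2: Apply Bayes' theorem for P(D|+)
P(D|+) = P(+|D)P(D) / P(+)
       = 0.01767000 / 0.17400702
       = 0.1015


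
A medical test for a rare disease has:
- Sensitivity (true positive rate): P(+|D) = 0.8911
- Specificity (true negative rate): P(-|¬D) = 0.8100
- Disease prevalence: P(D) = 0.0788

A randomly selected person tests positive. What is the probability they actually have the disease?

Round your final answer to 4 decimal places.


Let D = has disease, + = positive test

Given:
- P(D) = 0.0788 (prevalence)
- P(+|D) = 0.8911 (sensitivity)
- P(-|¬D) = 0.8100 (specificity)
- P(+|¬D) = 0.1900 (false positive rate = 1 - specificity)

Step 1: Find P(+)
P(+) = P(+|D)P(D) + P(+|¬D)P(¬D)
     = 0.8911 × 0.0788 + 0.1900 × 0.9212
     = 0.07021868 + 0.17502800
     = 0.24524668

Step 2: Apply Bayes' theorem for P(D|+)
P(D|+) = P(+|D)P(D) / P(+)
       = 0.07021868 / 0.24524668
       = 0.2863


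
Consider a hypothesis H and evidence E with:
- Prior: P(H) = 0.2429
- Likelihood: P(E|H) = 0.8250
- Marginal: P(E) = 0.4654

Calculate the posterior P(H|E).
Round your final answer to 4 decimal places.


Using Bayes' theorem:

P(H|E) = P(E|H) × P(H) / P(E)
       = 0.8250 × 0.2429 / 0.4654
       = 0.20039250 / 0.4654
       = 0.4306

The evidence strengthens our belief in H.
Prior: 0.2429 → Posterior: 0.4306


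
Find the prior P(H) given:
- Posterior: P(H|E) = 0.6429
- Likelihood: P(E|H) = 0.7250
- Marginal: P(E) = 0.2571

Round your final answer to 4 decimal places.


From Bayes' theorem: P(H|E) = P(E|H) × P(H) / P(E)

Rearranging for P(H):
P(H) = P(H|E) × P(E) / P(E|H)
     = 0.6429 × 0.2571 / 0.7250
     = 0.16528959 / 0.7250
     = 0.2280


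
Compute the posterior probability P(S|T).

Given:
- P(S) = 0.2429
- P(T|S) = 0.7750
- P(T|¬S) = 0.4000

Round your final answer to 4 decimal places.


Bayes' theorem: P(S|T) = P(T|S) × P(S) / P(T)

Step 1: Calculate P(T) using law of total probability
P(T) = P(T|S)P(S) + P(T|¬S)P(¬S)
     = 0.7750 × 0.2429 + 0.4000 × 0.7571
     = 0.18824750 + 0.30284000
     = 0.49108750

Step 2: Apply Bayes' theorem
P(S|T) = P(T|S) × P(S) / P(T)
       = 0.18824750 / 0.49108750
       = 0.3833


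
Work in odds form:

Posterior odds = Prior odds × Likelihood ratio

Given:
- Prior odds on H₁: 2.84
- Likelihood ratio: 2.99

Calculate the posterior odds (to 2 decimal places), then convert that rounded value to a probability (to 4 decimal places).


Step 1: Calculate posterior odds
Posterior odds = Prior odds × LR
               = 2.84 × 2.99
               = 8.49

Step 2: Convert to probability
P(H₁|E) = Posterior odds / (1 + Posterior odds)
       = 8.49 / (1 + 8.49)
       = 8.49 / 9.49
       = 0.8946

The evidence increased P(H₁) from 0.7396 to 0.8946.


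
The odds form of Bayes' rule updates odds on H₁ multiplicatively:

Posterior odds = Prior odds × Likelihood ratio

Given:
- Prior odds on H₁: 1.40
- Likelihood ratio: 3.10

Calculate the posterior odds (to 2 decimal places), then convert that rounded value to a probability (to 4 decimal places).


Step 1: Calculate posterior odds
Posterior odds = Prior odds × LR
               = 1.40 × 3.10
               = 4.34

Step 2: Convert to probability
P(H₁|E) = Posterior odds / (1 + Posterior odds)
       = 4.34 / (1 + 4.34)
       = 4.34 / 5.34
       = 0.8127

The evidence increased P(H₁) from 0.5833 to 0.8127.


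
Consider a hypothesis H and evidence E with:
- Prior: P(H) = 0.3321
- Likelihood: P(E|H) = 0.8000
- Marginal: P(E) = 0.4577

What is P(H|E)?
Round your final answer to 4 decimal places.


Using Bayes' theorem:

P(H|E) = P(E|H) × P(H) / P(E)
       = 0.8000 × 0.3321 / 0.4577
       = 0.26568000 / 0.4577
       = 0.5805

The evidence strengthens our belief in H.
Prior: 0.3321 → Posterior: 0.5805


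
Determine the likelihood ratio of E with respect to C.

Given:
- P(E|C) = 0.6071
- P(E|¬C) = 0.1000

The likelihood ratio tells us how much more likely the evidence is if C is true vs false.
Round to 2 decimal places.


Likelihood Ratio (LR) = P(E|C) / P(E|¬C)

LR = 0.6071 / 0.1000
   = 6.07

The evidence is 6.07 times more likely if C is true than if C is false.
Because LR exceeds 1, E is evidence for C.


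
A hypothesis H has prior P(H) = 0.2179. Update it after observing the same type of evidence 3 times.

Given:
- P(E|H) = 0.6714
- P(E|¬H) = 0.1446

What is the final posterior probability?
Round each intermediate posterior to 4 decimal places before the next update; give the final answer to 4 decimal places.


Sequential Bayesian updating:

Initial prior: P(H) = 0.2179

Update 1:
  P(E) = 0.6714 × 0.2179 + 0.1446 × 0.7821 = 0.14629806 + 0.11309166 = 0.25938972
  P(H|E) = 0.14629806 / 0.25938972 = 0.5640

Update 2:
  P(E) = 0.6714 × 0.5640 + 0.1446 × 0.4360 = 0.37866960 + 0.06304560 = 0.44171520
  P(H|E) = 0.37866960 / 0.44171520 = 0.8573

Update 3:
  P(E) = 0.6714 × 0.8573 + 0.1446 × 0.1427 = 0.57559122 + 0.02063442 = 0.59622564
  P(H|E) = 0.57559122 / 0.59622564 = 0.9654

Final posterior: 0.9654
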